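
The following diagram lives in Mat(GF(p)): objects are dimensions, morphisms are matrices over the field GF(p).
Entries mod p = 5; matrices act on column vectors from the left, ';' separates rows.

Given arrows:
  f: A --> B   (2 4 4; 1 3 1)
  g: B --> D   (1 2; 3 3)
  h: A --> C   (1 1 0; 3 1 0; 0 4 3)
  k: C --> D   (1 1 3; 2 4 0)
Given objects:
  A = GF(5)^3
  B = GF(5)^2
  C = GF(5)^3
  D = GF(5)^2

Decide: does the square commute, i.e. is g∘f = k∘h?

Answer: DOES NOT COMMUTE

Derivation:
Along f;g (path 1):
  e0=⟨1,0,0⟩ f-->⟨2,1⟩ g-->⟨4,4⟩
  e1=⟨0,1,0⟩ f-->⟨4,3⟩ g-->⟨0,1⟩
  e2=⟨0,0,1⟩ f-->⟨4,1⟩ g-->⟨1,0⟩
  composite₁ = (4 0 1; 4 1 0)
Along h;k (path 2):
  e0=⟨1,0,0⟩ h-->⟨1,3,0⟩ k-->⟨4,4⟩
  e1=⟨0,1,0⟩ h-->⟨1,1,4⟩ k-->⟨4,1⟩
  e2=⟨0,0,1⟩ h-->⟨0,0,3⟩ k-->⟨4,0⟩
  composite₂ = (4 4 4; 4 1 0)
Equal? distinct morphisms ✗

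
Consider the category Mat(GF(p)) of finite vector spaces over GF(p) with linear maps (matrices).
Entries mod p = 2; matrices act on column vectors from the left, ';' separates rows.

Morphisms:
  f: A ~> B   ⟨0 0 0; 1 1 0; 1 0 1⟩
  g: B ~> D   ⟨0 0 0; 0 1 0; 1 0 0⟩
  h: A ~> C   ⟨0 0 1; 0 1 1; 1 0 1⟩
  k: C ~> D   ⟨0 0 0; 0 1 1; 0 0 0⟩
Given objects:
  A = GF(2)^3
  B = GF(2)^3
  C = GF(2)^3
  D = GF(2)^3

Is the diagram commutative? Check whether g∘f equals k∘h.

Answer: COMMUTES

Derivation:
Path 1 = f;g:
  e0=⟨1,0,0⟩ f~>⟨0,1,1⟩ g~>⟨0,1,0⟩
  e1=⟨0,1,0⟩ f~>⟨0,1,0⟩ g~>⟨0,1,0⟩
  e2=⟨0,0,1⟩ f~>⟨0,0,1⟩ g~>⟨0,0,0⟩
  result₁ = ⟨0 0 0; 1 1 0; 0 0 0⟩
Path 2 = h;k:
  e0=⟨1,0,0⟩ h~>⟨0,0,1⟩ k~>⟨0,1,0⟩
  e1=⟨0,1,0⟩ h~>⟨0,1,0⟩ k~>⟨0,1,0⟩
  e2=⟨0,0,1⟩ h~>⟨1,1,1⟩ k~>⟨0,0,0⟩
  result₂ = ⟨0 0 0; 1 1 0; 0 0 0⟩
Equal? same morphism ✓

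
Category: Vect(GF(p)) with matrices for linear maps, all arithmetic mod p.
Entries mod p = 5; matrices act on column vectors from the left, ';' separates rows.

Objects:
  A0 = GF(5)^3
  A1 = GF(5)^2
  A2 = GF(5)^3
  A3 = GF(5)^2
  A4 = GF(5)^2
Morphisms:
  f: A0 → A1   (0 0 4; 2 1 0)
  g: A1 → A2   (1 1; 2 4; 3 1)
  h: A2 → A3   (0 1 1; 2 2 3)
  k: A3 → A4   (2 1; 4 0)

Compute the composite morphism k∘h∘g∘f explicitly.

Answer: (1 3 0; 0 0 0)

Trace:
  e0=[1,0,0] f→[0,2] g→[2,3,2] h→[0,1] k→[1,0]
  e1=[0,1,0] f→[0,1] g→[1,4,1] h→[0,3] k→[3,0]
  e2=[0,0,1] f→[4,0] g→[4,3,2] h→[0,0] k→[0,0]
⟦path⟧: (1 3 0; 0 0 0)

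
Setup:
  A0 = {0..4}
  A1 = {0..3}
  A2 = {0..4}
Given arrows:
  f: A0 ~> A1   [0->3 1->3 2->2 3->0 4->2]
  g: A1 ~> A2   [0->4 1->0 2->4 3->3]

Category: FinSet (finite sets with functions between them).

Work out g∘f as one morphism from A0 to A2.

Answer: [0->3 1->3 2->4 3->4 4->4]

Trace:
  0 f~>3 g~>3
  1 f~>3 g~>3
  2 f~>2 g~>4
  3 f~>0 g~>4
  4 f~>2 g~>4
⟦path⟧: [0->3 1->3 2->4 3->4 4->4]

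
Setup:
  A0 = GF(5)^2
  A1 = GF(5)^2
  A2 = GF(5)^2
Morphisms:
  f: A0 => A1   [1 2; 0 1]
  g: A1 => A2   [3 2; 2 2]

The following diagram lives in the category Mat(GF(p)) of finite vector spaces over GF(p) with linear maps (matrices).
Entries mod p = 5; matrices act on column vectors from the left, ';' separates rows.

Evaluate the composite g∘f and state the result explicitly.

Answer: [3 3; 2 1]

Derivation:
  e0=[1,0] f=>[1,0] g=>[3,2]
  e1=[0,1] f=>[2,1] g=>[3,1]
composite: [3 3; 2 1]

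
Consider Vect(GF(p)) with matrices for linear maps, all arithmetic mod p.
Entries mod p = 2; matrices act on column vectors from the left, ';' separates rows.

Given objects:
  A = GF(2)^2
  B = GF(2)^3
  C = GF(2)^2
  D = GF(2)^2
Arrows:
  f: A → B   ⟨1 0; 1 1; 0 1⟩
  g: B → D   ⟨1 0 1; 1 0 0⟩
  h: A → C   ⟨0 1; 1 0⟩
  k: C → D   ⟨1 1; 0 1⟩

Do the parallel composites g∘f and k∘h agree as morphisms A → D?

1) trace f;g:
  e0=(1,0) f→(1,1,0) g→(1,1)
  e1=(0,1) f→(0,1,1) g→(1,0)
  composite₁ = ⟨1 1; 1 0⟩
2) trace h;k:
  e0=(1,0) h→(0,1) k→(1,1)
  e1=(0,1) h→(1,0) k→(1,0)
  composite₂ = ⟨1 1; 1 0⟩
Equal? equal; square commutes

Answer: COMMUTES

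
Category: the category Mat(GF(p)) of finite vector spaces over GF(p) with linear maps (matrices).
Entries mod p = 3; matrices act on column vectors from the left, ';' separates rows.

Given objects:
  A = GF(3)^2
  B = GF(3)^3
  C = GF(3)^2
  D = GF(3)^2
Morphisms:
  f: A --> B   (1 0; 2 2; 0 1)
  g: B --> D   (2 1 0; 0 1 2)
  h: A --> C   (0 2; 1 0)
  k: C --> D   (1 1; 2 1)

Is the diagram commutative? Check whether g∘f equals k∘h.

Path 1 = f;g:
  e0=⟨1,0⟩ f-->⟨1,2,0⟩ g-->⟨1,2⟩
  e1=⟨0,1⟩ f-->⟨0,2,1⟩ g-->⟨2,1⟩
  ⟦path⟧₁ = (1 2; 2 1)
Path 2 = h;k:
  e0=⟨1,0⟩ h-->⟨0,1⟩ k-->⟨1,1⟩
  e1=⟨0,1⟩ h-->⟨2,0⟩ k-->⟨2,1⟩
  ⟦path⟧₂ = (1 2; 1 1)
Equal? NO — does not commute

Answer: DOES NOT COMMUTE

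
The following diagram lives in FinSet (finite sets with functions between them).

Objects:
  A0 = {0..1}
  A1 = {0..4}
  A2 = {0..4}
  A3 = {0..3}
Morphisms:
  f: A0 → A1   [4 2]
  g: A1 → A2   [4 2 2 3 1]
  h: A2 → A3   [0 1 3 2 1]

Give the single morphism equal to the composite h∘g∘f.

  0 f→4 g→1 h→1
  1 f→2 g→2 h→3
⟦path⟧: [1 3]

Answer: [1 3]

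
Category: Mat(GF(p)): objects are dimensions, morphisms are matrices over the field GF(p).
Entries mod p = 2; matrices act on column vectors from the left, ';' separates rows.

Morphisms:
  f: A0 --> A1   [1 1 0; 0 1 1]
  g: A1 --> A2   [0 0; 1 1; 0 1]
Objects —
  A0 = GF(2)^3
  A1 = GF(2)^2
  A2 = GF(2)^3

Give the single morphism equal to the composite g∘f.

  e0=(1,0,0) f-->(1,0) g-->(0,1,0)
  e1=(0,1,0) f-->(1,1) g-->(0,0,1)
  e2=(0,0,1) f-->(0,1) g-->(0,1,1)
composite: [0 0 0; 1 0 1; 0 1 1]

Answer: [0 0 0; 1 0 1; 0 1 1]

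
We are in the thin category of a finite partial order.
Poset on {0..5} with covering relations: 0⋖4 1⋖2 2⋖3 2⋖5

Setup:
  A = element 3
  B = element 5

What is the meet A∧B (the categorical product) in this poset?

Common predecessors of 3,5: {1,2}
  1 ⊑ 2
  2 ⊑ 2
glb = 2

Answer: A∧B = 2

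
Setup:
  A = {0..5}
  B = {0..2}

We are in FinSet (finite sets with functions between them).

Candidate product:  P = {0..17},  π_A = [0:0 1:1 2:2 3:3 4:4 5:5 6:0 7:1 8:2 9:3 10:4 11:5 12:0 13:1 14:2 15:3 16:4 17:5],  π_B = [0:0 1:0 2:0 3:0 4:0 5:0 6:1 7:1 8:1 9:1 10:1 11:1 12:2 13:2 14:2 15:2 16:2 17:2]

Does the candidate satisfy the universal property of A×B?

|A|·|B| = 6·3 = 18;  |P| = 18
Check the pairing map k ↦ (π_A(k), π_B(k)):
  0 : (0,0)
  1 : (1,0)
  2 : (2,0)
  3 : (3,0)
  4 : (4,0)
  5 : (5,0)
  6 : (0,1)
  7 : (1,1)
  8 : (2,1)
  9 : (3,1)
  10 : (4,1)
  11 : (5,1)
  12 : (0,2)
  13 : (1,2)
  14 : (2,2)
  15 : (3,2)
  16 : (4,2)
  17 : (5,2)
distinct pairs in image: 18 / 18 needed
  → bijection onto A×B; projections well-typed.

Answer: VALID PRODUCT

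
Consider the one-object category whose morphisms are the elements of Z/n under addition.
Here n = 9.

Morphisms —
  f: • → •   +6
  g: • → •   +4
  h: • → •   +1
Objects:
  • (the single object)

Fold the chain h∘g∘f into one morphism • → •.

  0 +6≡6 +4≡1 +1≡2  (mod 9)
⟦path⟧: +2

Answer: +2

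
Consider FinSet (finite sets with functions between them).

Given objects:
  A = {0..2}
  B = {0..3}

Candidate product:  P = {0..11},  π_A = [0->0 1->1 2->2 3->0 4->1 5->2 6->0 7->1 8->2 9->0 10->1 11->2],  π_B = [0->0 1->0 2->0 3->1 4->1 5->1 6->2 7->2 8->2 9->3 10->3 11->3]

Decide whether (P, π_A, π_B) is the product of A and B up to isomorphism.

|A|·|B| = 3·4 = 12;  |P| = 12
Check the pairing map k ↦ (π_A(k), π_B(k)):
  0 -> (0,0)
  1 -> (1,0)
  2 -> (2,0)
  3 -> (0,1)
  4 -> (1,1)
  5 -> (2,1)
  6 -> (0,2)
  7 -> (1,2)
  8 -> (2,2)
  9 -> (0,3)
  10 -> (1,3)
  11 -> (2,3)
distinct pairs in image: 12 / 12 needed
  → bijection onto A×B; projections well-typed.

Answer: VALID PRODUCT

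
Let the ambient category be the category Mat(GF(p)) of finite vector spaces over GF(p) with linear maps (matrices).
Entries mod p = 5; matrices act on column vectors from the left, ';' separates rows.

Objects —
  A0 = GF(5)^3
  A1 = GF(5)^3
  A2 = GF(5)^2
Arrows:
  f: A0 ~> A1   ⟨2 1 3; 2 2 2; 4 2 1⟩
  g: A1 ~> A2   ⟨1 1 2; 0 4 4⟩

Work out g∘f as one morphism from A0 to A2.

  e0=⟨1,0,0⟩ f~>⟨2,2,4⟩ g~>⟨2,4⟩
  e1=⟨0,1,0⟩ f~>⟨1,2,2⟩ g~>⟨2,1⟩
  e2=⟨0,0,1⟩ f~>⟨3,2,1⟩ g~>⟨2,2⟩
result: ⟨2 2 2; 4 1 2⟩

Answer: ⟨2 2 2; 4 1 2⟩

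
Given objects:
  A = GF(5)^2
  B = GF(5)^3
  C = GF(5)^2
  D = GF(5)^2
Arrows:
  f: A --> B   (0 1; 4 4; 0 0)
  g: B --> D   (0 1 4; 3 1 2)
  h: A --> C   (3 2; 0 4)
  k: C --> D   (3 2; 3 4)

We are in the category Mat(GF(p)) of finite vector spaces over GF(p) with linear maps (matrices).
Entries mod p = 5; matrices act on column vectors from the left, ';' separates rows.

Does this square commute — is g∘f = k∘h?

Answer: COMMUTES

Work:
Path 1 = f;g:
  e0=[1,0] f-->[0,4,0] g-->[4,4]
  e1=[0,1] f-->[1,4,0] g-->[4,2]
  ⟦path⟧₁ = (4 4; 4 2)
Path 2 = h;k:
  e0=[1,0] h-->[3,0] k-->[4,4]
  e1=[0,1] h-->[2,4] k-->[4,2]
  ⟦path⟧₂ = (4 4; 4 2)
Equal? equal; square commutes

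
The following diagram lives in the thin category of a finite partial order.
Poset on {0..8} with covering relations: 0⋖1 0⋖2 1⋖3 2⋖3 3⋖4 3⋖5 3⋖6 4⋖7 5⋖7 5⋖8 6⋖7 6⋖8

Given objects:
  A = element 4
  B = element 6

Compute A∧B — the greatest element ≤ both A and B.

Lower bounds of A=4 and B=6: {0,1,2,3}
  0 <= 3
  1 <= 3
  2 <= 3
  3 <= 3
glb = 3

Answer: A∧B = 3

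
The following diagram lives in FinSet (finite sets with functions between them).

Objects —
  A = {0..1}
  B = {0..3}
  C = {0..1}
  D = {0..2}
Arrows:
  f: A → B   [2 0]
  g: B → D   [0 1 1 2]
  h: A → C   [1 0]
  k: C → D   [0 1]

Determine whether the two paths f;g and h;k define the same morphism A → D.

1) trace f;g:
  0 f→2 g→1
  1 f→0 g→0
  result₁ = [1 0]
2) trace h;k:
  0 h→1 k→1
  1 h→0 k→0
  result₂ = [1 0]
Equal? same morphism ✓

Answer: COMMUTES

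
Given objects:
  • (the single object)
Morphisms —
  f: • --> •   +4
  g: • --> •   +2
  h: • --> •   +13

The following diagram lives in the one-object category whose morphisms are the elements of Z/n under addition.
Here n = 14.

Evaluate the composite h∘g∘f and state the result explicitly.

  0 +4≡4 +2≡6 +13≡5  (mod 14)
composite: +5

Answer: +5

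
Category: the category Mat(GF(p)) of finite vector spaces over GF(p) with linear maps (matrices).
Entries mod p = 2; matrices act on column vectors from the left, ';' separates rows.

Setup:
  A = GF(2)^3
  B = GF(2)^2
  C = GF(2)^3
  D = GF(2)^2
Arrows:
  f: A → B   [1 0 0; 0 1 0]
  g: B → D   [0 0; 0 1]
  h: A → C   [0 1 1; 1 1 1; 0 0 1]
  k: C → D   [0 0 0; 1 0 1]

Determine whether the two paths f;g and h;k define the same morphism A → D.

1) trace f;g:
  e0=⟨1,0,0⟩ f→⟨1,0⟩ g→⟨0,0⟩
  e1=⟨0,1,0⟩ f→⟨0,1⟩ g→⟨0,1⟩
  e2=⟨0,0,1⟩ f→⟨0,0⟩ g→⟨0,0⟩
  result₁ = [0 0 0; 0 1 0]
2) trace h;k:
  e0=⟨1,0,0⟩ h→⟨0,1,0⟩ k→⟨0,0⟩
  e1=⟨0,1,0⟩ h→⟨1,1,0⟩ k→⟨0,1⟩
  e2=⟨0,0,1⟩ h→⟨1,1,1⟩ k→⟨0,0⟩
  result₂ = [0 0 0; 0 1 0]
Equal? equal; square commutes

Answer: COMMUTES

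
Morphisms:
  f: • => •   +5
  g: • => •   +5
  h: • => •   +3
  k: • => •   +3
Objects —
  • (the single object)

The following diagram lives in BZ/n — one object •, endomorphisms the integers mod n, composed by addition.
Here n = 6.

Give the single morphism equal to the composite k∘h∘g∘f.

  0 +5≡5 +5≡4 +3≡1 +3≡4  (mod 6)
composite: +4

Answer: +4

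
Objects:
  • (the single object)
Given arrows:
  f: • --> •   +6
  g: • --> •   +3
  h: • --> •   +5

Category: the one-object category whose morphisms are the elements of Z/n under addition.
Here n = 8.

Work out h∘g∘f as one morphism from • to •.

Answer: +6

Trace:
  0 +6≡6 +3≡1 +5≡6  (mod 8)
composite: +6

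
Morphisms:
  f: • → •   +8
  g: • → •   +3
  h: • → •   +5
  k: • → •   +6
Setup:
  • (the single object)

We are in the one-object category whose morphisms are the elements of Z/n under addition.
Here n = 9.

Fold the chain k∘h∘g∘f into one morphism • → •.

Answer: +4

Derivation:
  0 +8≡8 +3≡2 +5≡7 +6≡4  (mod 9)
composite: +4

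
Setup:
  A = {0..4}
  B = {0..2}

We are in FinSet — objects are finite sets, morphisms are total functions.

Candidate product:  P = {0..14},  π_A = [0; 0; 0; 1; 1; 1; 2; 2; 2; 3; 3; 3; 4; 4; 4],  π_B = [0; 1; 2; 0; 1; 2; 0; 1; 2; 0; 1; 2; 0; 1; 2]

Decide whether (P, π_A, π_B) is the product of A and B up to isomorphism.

Answer: VALID PRODUCT

Work:
|A|·|B| = 5·3 = 15;  |P| = 15
Check the pairing map k ↦ (π_A(k), π_B(k)):
  0 ↦ (0,0)
  1 ↦ (0,1)
  2 ↦ (0,2)
  3 ↦ (1,0)
  4 ↦ (1,1)
  5 ↦ (1,2)
  6 ↦ (2,0)
  7 ↦ (2,1)
  8 ↦ (2,2)
  9 ↦ (3,0)
  10 ↦ (3,1)
  11 ↦ (3,2)
  12 ↦ (4,0)
  13 ↦ (4,1)
  14 ↦ (4,2)
distinct pairs in image: 15 / 15 needed
  → bijection onto A×B; projections well-typed.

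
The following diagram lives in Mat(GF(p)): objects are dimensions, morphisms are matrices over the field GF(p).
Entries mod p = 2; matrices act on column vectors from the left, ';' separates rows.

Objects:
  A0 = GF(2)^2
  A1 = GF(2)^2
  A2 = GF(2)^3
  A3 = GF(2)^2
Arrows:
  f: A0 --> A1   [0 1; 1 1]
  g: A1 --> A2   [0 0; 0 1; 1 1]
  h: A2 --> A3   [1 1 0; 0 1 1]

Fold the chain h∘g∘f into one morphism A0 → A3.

Answer: [1 1; 0 1]

Trace:
  e0=(1,0) f-->(0,1) g-->(0,1,1) h-->(1,0)
  e1=(0,1) f-->(1,1) g-->(0,1,0) h-->(1,1)
⟦path⟧: [1 1; 0 1]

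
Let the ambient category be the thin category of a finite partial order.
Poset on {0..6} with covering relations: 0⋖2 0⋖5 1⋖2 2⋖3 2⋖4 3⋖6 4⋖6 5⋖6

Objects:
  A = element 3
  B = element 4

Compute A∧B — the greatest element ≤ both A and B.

Answer: A∧B = 2

Work:
Lower bounds of A=3 and B=4: {0,1,2}
  0 <= 2
  1 <= 2
  2 <= 2
glb = 2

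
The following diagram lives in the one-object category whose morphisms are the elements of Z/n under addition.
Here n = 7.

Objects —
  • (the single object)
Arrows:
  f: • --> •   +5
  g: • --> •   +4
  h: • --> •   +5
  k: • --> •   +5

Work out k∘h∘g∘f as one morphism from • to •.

Answer: +5

Derivation:
  0 +5≡5 +4≡2 +5≡0 +5≡5  (mod 7)
result: +5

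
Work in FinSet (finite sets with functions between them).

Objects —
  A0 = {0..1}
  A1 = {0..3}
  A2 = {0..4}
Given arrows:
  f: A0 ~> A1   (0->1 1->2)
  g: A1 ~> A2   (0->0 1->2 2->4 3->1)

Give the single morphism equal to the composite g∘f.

  0 f~>1 g~>2
  1 f~>2 g~>4
composite: (0->2 1->4)

Answer: (0->2 1->4)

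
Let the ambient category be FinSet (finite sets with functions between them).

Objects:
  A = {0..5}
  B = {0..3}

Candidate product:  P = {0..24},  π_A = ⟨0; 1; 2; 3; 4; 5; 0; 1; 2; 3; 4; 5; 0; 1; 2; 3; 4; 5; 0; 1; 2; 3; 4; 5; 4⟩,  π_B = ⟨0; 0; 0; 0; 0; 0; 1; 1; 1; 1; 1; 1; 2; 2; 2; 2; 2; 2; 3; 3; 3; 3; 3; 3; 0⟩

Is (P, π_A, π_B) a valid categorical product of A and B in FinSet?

Answer: NOT A VALID PRODUCT — |P|=25 ≠ |A|·|B|=24

Trace:
|A|·|B| = 6·4 = 24;  |P| = 25
  → cardinalities differ; no bijection possible.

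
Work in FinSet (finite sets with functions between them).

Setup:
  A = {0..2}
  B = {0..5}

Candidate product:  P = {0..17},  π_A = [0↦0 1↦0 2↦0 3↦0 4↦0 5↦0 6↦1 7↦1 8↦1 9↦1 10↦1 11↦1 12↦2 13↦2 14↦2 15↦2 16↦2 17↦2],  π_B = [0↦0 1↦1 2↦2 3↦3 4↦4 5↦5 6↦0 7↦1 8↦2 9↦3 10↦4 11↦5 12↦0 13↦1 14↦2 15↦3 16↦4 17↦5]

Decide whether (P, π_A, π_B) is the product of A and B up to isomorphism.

Answer: VALID PRODUCT

Trace:
|A|·|B| = 3·6 = 18;  |P| = 18
Check the pairing map k ↦ (π_A(k), π_B(k)):
  0 ↦ (0,0)
  1 ↦ (0,1)
  2 ↦ (0,2)
  3 ↦ (0,3)
  4 ↦ (0,4)
  5 ↦ (0,5)
  6 ↦ (1,0)
  7 ↦ (1,1)
  8 ↦ (1,2)
  9 ↦ (1,3)
  10 ↦ (1,4)
  11 ↦ (1,5)
  12 ↦ (2,0)
  13 ↦ (2,1)
  14 ↦ (2,2)
  15 ↦ (2,3)
  16 ↦ (2,4)
  17 ↦ (2,5)
distinct pairs in image: 18 / 18 needed
  → bijection onto A×B; projections well-typed.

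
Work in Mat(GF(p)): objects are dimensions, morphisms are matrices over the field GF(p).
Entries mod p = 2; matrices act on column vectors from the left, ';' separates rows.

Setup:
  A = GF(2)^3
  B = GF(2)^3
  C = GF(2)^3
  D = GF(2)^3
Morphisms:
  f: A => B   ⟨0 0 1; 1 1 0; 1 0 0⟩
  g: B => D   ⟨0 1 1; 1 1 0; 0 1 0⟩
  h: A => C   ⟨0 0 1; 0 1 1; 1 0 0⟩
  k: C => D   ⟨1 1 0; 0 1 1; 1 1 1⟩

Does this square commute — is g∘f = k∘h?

1) trace f;g:
  e0=(1,0,0) f=>(0,1,1) g=>(0,1,1)
  e1=(0,1,0) f=>(0,1,0) g=>(1,1,1)
  e2=(0,0,1) f=>(1,0,0) g=>(0,1,0)
  ⟦path⟧₁ = ⟨0 1 0; 1 1 1; 1 1 0⟩
2) trace h;k:
  e0=(1,0,0) h=>(0,0,1) k=>(0,1,1)
  e1=(0,1,0) h=>(0,1,0) k=>(1,1,1)
  e2=(0,0,1) h=>(1,1,0) k=>(0,1,0)
  ⟦path⟧₂ = ⟨0 1 0; 1 1 1; 1 1 0⟩
Equal? YES — commutes

Answer: COMMUTES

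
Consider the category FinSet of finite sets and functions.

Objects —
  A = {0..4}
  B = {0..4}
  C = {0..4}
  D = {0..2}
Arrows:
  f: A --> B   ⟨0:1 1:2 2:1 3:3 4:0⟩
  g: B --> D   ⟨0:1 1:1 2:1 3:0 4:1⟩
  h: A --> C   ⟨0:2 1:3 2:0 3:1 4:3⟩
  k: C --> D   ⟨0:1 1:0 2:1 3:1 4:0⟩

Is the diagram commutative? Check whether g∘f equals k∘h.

Answer: COMMUTES

Trace:
Path 1 = f;g:
  0 f-->1 g-->1
  1 f-->2 g-->1
  2 f-->1 g-->1
  3 f-->3 g-->0
  4 f-->0 g-->1
  result₁ = ⟨0:1 1:1 2:1 3:0 4:1⟩
Path 2 = h;k:
  0 h-->2 k-->1
  1 h-->3 k-->1
  2 h-->0 k-->1
  3 h-->1 k-->0
  4 h-->3 k-->1
  result₂ = ⟨0:1 1:1 2:1 3:0 4:1⟩
Equal? equal; square commutes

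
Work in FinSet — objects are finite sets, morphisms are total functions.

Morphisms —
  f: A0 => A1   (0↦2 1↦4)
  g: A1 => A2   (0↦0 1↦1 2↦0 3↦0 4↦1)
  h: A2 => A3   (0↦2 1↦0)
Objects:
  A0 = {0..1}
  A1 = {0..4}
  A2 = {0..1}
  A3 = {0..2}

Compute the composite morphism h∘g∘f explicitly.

  0 f=>2 g=>0 h=>2
  1 f=>4 g=>1 h=>0
⟦path⟧: (0↦2 1↦0)

Answer: (0↦2 1↦0)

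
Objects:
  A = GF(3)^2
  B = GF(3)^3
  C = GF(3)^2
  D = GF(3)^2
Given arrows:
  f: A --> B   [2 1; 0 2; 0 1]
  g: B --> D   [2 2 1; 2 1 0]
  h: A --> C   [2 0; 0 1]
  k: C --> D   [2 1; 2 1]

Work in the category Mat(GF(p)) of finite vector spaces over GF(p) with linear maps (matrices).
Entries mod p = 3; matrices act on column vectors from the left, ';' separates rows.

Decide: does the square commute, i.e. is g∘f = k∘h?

Answer: COMMUTES

Trace:
Path 1 = f;g:
  e0=(1,0) f-->(2,0,0) g-->(1,1)
  e1=(0,1) f-->(1,2,1) g-->(1,1)
  ⟦path⟧₁ = [1 1; 1 1]
Path 2 = h;k:
  e0=(1,0) h-->(2,0) k-->(1,1)
  e1=(0,1) h-->(0,1) k-->(1,1)
  ⟦path⟧₂ = [1 1; 1 1]
Equal? same morphism ✓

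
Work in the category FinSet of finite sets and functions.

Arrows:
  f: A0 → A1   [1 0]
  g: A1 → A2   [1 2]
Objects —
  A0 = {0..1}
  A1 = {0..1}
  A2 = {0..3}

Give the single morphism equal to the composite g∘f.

  0 f→1 g→2
  1 f→0 g→1
result: [2 1]

Answer: [2 1]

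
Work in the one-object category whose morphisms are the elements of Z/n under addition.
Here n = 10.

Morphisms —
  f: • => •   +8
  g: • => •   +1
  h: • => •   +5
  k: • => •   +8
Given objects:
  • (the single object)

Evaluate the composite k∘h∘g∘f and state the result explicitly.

Answer: +2

Work:
  0 +8≡8 +1≡9 +5≡4 +8≡2  (mod 10)
⟦path⟧: +2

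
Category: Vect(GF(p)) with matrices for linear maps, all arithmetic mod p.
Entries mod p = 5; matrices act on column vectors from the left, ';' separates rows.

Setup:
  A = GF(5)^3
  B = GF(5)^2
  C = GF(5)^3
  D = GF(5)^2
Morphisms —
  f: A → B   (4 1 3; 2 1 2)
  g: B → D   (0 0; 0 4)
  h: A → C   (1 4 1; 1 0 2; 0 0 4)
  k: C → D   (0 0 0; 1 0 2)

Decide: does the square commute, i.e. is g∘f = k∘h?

Answer: DOES NOT COMMUTE

Derivation:
Along f;g (path 1):
  e0=(1,0,0) f→(4,2) g→(0,3)
  e1=(0,1,0) f→(1,1) g→(0,4)
  e2=(0,0,1) f→(3,2) g→(0,3)
  result₁ = (0 0 0; 3 4 3)
Along h;k (path 2):
  e0=(1,0,0) h→(1,1,0) k→(0,1)
  e1=(0,1,0) h→(4,0,0) k→(0,4)
  e2=(0,0,1) h→(1,2,4) k→(0,4)
  result₂ = (0 0 0; 1 4 4)
Equal? NO — does not commute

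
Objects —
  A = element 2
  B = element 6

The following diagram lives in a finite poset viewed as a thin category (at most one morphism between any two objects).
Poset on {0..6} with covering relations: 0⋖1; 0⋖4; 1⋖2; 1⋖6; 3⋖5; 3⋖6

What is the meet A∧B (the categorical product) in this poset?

{x : x≤A ∧ x≤B} = {0,1}  (A=2, B=6)
  0 ≤ 1
  1 ≤ 1
glb = 1

Answer: A∧B = 1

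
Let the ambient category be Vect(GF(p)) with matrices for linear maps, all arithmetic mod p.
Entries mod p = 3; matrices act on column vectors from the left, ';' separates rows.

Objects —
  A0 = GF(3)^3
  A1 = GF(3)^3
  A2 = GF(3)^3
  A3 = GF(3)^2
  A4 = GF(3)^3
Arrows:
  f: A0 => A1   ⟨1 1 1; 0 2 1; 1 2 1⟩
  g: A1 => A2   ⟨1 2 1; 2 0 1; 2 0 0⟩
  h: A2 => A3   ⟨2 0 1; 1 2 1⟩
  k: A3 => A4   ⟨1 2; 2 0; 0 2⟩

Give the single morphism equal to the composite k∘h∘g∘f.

Answer: ⟨2 2 1; 0 2 2; 2 1 0⟩

Work:
  e0=⟨1,0,0⟩ f=>⟨1,0,1⟩ g=>⟨2,0,2⟩ h=>⟨0,1⟩ k=>⟨2,0,2⟩
  e1=⟨0,1,0⟩ f=>⟨1,2,2⟩ g=>⟨1,1,2⟩ h=>⟨1,2⟩ k=>⟨2,2,1⟩
  e2=⟨0,0,1⟩ f=>⟨1,1,1⟩ g=>⟨1,0,2⟩ h=>⟨1,0⟩ k=>⟨1,2,0⟩
result: ⟨2 2 1; 0 2 2; 2 1 0⟩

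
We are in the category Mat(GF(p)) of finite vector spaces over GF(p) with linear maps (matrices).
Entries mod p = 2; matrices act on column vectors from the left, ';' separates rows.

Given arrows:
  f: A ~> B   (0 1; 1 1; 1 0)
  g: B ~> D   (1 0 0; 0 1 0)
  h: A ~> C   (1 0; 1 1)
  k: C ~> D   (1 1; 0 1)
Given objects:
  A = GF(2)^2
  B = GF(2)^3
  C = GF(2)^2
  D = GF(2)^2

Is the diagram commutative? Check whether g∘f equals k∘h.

Answer: COMMUTES

Trace:
Along f;g (path 1):
  e0=⟨1,0⟩ f~>⟨0,1,1⟩ g~>⟨0,1⟩
  e1=⟨0,1⟩ f~>⟨1,1,0⟩ g~>⟨1,1⟩
  result₁ = (0 1; 1 1)
Along h;k (path 2):
  e0=⟨1,0⟩ h~>⟨1,1⟩ k~>⟨0,1⟩
  e1=⟨0,1⟩ h~>⟨0,1⟩ k~>⟨1,1⟩
  result₂ = (0 1; 1 1)
Equal? same morphism ✓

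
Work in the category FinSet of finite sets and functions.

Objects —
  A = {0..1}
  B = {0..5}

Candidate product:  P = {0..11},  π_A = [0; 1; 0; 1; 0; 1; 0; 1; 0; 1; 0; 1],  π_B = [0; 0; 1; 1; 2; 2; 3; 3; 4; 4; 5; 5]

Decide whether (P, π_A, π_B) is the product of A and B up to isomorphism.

Answer: VALID PRODUCT

Work:
|A|·|B| = 2·6 = 12;  |P| = 12
Check the pairing map k ↦ (π_A(k), π_B(k)):
  0 -> (0,0)
  1 -> (1,0)
  2 -> (0,1)
  3 -> (1,1)
  4 -> (0,2)
  5 -> (1,2)
  6 -> (0,3)
  7 -> (1,3)
  8 -> (0,4)
  9 -> (1,4)
  10 -> (0,5)
  11 -> (1,5)
distinct pairs in image: 12 / 12 needed
  → bijection onto A×B; projections well-typed.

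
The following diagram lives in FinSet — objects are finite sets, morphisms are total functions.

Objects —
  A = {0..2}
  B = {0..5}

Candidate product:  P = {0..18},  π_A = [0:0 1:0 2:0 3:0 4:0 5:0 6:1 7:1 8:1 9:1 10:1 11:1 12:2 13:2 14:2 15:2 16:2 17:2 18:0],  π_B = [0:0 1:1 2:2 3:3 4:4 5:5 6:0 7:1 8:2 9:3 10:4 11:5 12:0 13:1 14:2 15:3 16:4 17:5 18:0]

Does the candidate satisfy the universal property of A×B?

|A|·|B| = 3·6 = 18;  |P| = 19
  → cardinalities differ; no bijection possible.

Answer: NOT A VALID PRODUCT — |P|=19 ≠ |A|·|B|=18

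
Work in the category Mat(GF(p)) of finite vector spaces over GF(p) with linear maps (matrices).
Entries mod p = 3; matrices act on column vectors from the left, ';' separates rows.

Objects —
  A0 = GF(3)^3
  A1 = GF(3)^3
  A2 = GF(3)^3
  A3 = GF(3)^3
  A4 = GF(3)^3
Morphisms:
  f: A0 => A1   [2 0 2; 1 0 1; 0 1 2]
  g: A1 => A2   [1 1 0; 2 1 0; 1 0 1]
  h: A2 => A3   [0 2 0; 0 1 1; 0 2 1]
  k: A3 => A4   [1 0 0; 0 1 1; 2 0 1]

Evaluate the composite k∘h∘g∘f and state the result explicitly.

Answer: [1 0 1; 1 2 2; 2 1 1]

Work:
  e0=[1,0,0] f=>[2,1,0] g=>[0,2,2] h=>[1,1,0] k=>[1,1,2]
  e1=[0,1,0] f=>[0,0,1] g=>[0,0,1] h=>[0,1,1] k=>[0,2,1]
  e2=[0,0,1] f=>[2,1,2] g=>[0,2,1] h=>[1,0,2] k=>[1,2,1]
composite: [1 0 1; 1 2 2; 2 1 1]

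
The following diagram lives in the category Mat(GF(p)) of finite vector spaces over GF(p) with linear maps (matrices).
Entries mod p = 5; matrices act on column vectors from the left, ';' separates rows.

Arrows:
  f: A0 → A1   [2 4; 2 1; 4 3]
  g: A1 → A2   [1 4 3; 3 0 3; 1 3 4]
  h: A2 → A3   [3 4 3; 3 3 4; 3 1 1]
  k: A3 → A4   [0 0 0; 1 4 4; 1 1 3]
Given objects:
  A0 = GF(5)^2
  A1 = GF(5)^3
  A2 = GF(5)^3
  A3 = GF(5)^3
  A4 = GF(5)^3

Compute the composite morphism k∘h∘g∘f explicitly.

  e0=[1,0] f→[2,2,4] g→[2,3,4] h→[0,1,3] k→[0,1,0]
  e1=[0,1] f→[4,1,3] g→[2,1,4] h→[2,0,1] k→[0,1,0]
composite: [0 0; 1 1; 0 0]

Answer: [0 0; 1 1; 0 0]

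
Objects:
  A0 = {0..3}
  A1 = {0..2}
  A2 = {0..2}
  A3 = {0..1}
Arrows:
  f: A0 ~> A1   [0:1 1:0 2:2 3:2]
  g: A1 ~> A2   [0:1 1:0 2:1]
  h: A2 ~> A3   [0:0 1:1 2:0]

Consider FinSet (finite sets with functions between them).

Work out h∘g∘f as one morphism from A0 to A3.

  0 f~>1 g~>0 h~>0
  1 f~>0 g~>1 h~>1
  2 f~>2 g~>1 h~>1
  3 f~>2 g~>1 h~>1
result: [0:0 1:1 2:1 3:1]

Answer: [0:0 1:1 2:1 3:1]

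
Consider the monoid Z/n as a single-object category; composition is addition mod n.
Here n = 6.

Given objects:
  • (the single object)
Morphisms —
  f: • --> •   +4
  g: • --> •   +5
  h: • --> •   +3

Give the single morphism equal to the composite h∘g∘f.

  0 +4≡4 +5≡3 +3≡0  (mod 6)
result: +0

Answer: +0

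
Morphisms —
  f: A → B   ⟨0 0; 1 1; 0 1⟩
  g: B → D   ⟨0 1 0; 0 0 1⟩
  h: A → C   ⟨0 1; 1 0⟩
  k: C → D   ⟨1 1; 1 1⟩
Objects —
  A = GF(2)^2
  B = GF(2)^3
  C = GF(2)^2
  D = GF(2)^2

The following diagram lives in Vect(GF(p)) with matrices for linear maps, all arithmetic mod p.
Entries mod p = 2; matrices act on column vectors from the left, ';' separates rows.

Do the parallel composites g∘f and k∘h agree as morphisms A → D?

Answer: DOES NOT COMMUTE

Derivation:
Along f;g (path 1):
  e0=(1,0) f→(0,1,0) g→(1,0)
  e1=(0,1) f→(0,1,1) g→(1,1)
  composite₁ = ⟨1 1; 0 1⟩
Along h;k (path 2):
  e0=(1,0) h→(0,1) k→(1,1)
  e1=(0,1) h→(1,0) k→(1,1)
  composite₂ = ⟨1 1; 1 1⟩
Equal? distinct morphisms ✗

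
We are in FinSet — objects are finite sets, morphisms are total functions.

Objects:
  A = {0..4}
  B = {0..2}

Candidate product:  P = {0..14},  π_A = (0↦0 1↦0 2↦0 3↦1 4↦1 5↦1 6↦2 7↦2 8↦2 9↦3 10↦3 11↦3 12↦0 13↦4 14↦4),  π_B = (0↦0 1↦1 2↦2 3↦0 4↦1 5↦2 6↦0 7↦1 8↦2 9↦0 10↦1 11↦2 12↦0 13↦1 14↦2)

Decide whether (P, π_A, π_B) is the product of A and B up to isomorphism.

Answer: NOT A VALID PRODUCT — duplicate pair at indices 0,12

Derivation:
|A|·|B| = 5·3 = 15;  |P| = 15
Check the pairing map k ↦ (π_A(k), π_B(k)):
  0 ↦ (0,0)
  1 ↦ (0,1)
  2 ↦ (0,2)
  3 ↦ (1,0)
  4 ↦ (1,1)
  5 ↦ (1,2)
  6 ↦ (2,0)
  7 ↦ (2,1)
  8 ↦ (2,2)
  9 ↦ (3,0)
  10 ↦ (3,1)
  11 ↦ (3,2)
  12 ↦ (0,0)  ✗ repeats pair of k=0
  13 ↦ (4,1)
  14 ↦ (4,2)
distinct pairs in image: 14 / 15 needed
  → (0,0) hit at k=0 and k=12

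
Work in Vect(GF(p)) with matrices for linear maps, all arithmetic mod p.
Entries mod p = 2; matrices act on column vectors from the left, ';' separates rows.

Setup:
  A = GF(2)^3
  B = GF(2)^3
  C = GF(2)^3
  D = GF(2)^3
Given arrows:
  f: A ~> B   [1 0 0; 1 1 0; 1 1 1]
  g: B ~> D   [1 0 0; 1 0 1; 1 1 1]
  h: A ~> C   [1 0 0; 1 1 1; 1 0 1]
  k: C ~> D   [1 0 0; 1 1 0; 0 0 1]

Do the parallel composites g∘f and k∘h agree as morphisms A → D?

Answer: COMMUTES

Trace:
Along f;g (path 1):
  e0=(1,0,0) f~>(1,1,1) g~>(1,0,1)
  e1=(0,1,0) f~>(0,1,1) g~>(0,1,0)
  e2=(0,0,1) f~>(0,0,1) g~>(0,1,1)
  ⟦path⟧₁ = [1 0 0; 0 1 1; 1 0 1]
Along h;k (path 2):
  e0=(1,0,0) h~>(1,1,1) k~>(1,0,1)
  e1=(0,1,0) h~>(0,1,0) k~>(0,1,0)
  e2=(0,0,1) h~>(0,1,1) k~>(0,1,1)
  ⟦path⟧₂ = [1 0 0; 0 1 1; 1 0 1]
Equal? same morphism ✓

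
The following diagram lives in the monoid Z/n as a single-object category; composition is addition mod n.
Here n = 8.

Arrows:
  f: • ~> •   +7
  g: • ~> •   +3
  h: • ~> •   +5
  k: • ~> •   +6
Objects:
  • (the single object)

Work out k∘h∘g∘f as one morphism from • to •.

  0 +7≡7 +3≡2 +5≡7 +6≡5  (mod 8)
result: +5

Answer: +5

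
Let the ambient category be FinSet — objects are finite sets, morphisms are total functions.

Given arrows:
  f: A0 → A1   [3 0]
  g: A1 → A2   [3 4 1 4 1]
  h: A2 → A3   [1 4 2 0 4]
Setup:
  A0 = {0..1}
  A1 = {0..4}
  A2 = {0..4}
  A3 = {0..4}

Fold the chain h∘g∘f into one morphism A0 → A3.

Answer: [4 0]

Trace:
  0 f→3 g→4 h→4
  1 f→0 g→3 h→0
composite: [4 0]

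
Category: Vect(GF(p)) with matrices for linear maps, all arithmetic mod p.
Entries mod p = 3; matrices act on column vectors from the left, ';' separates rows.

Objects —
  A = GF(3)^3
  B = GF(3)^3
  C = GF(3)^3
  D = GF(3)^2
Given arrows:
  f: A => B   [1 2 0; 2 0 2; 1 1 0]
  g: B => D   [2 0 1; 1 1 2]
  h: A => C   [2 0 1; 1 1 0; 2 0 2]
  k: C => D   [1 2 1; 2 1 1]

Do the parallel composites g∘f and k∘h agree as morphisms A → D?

Answer: DOES NOT COMMUTE

Work:
Path 1 = f;g:
  e0=[1,0,0] f=>[1,2,1] g=>[0,2]
  e1=[0,1,0] f=>[2,0,1] g=>[2,1]
  e2=[0,0,1] f=>[0,2,0] g=>[0,2]
  result₁ = [0 2 0; 2 1 2]
Path 2 = h;k:
  e0=[1,0,0] h=>[2,1,2] k=>[0,1]
  e1=[0,1,0] h=>[0,1,0] k=>[2,1]
  e2=[0,0,1] h=>[1,0,2] k=>[0,1]
  result₂ = [0 2 0; 1 1 1]
Equal? differ; not commutative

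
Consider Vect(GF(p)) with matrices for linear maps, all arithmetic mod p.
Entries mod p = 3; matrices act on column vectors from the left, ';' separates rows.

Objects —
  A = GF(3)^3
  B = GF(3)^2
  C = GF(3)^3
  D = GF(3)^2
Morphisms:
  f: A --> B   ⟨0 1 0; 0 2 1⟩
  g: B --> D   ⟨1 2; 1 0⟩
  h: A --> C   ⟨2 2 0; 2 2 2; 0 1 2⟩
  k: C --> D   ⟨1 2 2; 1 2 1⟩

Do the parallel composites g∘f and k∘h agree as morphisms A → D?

Answer: COMMUTES

Work:
Along f;g (path 1):
  e0=[1,0,0] f-->[0,0] g-->[0,0]
  e1=[0,1,0] f-->[1,2] g-->[2,1]
  e2=[0,0,1] f-->[0,1] g-->[2,0]
  ⟦path⟧₁ = ⟨0 2 2; 0 1 0⟩
Along h;k (path 2):
  e0=[1,0,0] h-->[2,2,0] k-->[0,0]
  e1=[0,1,0] h-->[2,2,1] k-->[2,1]
  e2=[0,0,1] h-->[0,2,2] k-->[2,0]
  ⟦path⟧₂ = ⟨0 2 2; 0 1 0⟩
Equal? equal; square commutes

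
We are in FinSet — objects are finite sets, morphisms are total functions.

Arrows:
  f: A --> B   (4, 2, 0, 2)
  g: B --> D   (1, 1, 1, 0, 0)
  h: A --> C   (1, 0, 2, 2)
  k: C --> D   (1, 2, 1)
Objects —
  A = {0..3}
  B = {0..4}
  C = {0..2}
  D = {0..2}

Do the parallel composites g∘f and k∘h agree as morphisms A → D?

Answer: DOES NOT COMMUTE

Work:
1) trace f;g:
  0 f-->4 g-->0
  1 f-->2 g-->1
  2 f-->0 g-->1
  3 f-->2 g-->1
  ⟦path⟧₁ = (0, 1, 1, 1)
2) trace h;k:
  0 h-->1 k-->2
  1 h-->0 k-->1
  2 h-->2 k-->1
  3 h-->2 k-->1
  ⟦path⟧₂ = (2, 1, 1, 1)
Equal? NO — does not commute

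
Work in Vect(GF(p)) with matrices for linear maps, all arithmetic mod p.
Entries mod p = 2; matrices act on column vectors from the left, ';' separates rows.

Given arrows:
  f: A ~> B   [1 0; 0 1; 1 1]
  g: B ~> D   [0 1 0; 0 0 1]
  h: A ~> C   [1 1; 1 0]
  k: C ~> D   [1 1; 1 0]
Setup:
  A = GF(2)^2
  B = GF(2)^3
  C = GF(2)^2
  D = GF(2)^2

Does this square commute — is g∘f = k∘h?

Path 1 = f;g:
  e0=⟨1,0⟩ f~>⟨1,0,1⟩ g~>⟨0,1⟩
  e1=⟨0,1⟩ f~>⟨0,1,1⟩ g~>⟨1,1⟩
  composite₁ = [0 1; 1 1]
Path 2 = h;k:
  e0=⟨1,0⟩ h~>⟨1,1⟩ k~>⟨0,1⟩
  e1=⟨0,1⟩ h~>⟨1,0⟩ k~>⟨1,1⟩
  composite₂ = [0 1; 1 1]
Equal? equal; square commutes

Answer: COMMUTES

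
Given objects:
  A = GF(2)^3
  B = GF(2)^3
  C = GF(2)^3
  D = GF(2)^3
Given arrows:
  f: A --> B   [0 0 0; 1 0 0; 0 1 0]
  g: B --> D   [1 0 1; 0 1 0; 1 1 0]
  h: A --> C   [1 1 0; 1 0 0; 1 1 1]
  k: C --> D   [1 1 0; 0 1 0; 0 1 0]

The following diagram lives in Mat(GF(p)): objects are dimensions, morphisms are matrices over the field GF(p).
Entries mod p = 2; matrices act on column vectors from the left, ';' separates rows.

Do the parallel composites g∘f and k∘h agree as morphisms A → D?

Answer: COMMUTES

Trace:
Along f;g (path 1):
  e0=⟨1,0,0⟩ f-->⟨0,1,0⟩ g-->⟨0,1,1⟩
  e1=⟨0,1,0⟩ f-->⟨0,0,1⟩ g-->⟨1,0,0⟩
  e2=⟨0,0,1⟩ f-->⟨0,0,0⟩ g-->⟨0,0,0⟩
  ⟦path⟧₁ = [0 1 0; 1 0 0; 1 0 0]
Along h;k (path 2):
  e0=⟨1,0,0⟩ h-->⟨1,1,1⟩ k-->⟨0,1,1⟩
  e1=⟨0,1,0⟩ h-->⟨1,0,1⟩ k-->⟨1,0,0⟩
  e2=⟨0,0,1⟩ h-->⟨0,0,1⟩ k-->⟨0,0,0⟩
  ⟦path⟧₂ = [0 1 0; 1 0 0; 1 0 0]
Equal? same morphism ✓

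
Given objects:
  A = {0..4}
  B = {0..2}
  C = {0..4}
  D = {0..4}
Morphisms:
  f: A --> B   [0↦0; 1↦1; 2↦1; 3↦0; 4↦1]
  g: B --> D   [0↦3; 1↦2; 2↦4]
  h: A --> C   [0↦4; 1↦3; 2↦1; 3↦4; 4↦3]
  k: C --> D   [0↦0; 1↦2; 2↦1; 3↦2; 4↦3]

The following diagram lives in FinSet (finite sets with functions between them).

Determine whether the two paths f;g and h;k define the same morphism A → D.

Along f;g (path 1):
  0 f-->0 g-->3
  1 f-->1 g-->2
  2 f-->1 g-->2
  3 f-->0 g-->3
  4 f-->1 g-->2
  composite₁ = [0↦3; 1↦2; 2↦2; 3↦3; 4↦2]
Along h;k (path 2):
  0 h-->4 k-->3
  1 h-->3 k-->2
  2 h-->1 k-->2
  3 h-->4 k-->3
  4 h-->3 k-->2
  composite₂ = [0↦3; 1↦2; 2↦2; 3↦3; 4↦2]
Equal? same morphism ✓

Answer: COMMUTES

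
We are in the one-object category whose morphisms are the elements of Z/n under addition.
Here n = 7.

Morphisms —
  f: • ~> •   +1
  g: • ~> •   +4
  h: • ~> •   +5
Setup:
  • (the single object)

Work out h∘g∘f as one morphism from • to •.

Answer: +3

Derivation:
  0 +1≡1 +4≡5 +5≡3  (mod 7)
composite: +3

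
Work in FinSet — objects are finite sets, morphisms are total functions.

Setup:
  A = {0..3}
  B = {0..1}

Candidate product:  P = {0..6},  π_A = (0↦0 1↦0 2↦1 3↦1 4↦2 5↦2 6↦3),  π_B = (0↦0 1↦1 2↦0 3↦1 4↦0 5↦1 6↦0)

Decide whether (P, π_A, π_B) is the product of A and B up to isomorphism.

Answer: NOT A VALID PRODUCT — |P|=7 ≠ |A|·|B|=8

Work:
|A|·|B| = 4·2 = 8;  |P| = 7
  → cardinalities differ; no bijection possible.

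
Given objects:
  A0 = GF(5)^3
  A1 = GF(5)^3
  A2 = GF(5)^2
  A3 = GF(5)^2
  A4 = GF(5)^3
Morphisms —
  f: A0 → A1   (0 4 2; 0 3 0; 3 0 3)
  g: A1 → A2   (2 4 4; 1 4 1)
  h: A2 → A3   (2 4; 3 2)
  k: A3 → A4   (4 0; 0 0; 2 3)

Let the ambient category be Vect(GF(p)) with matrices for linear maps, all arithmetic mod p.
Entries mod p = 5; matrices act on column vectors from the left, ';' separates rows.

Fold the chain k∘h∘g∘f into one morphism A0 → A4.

  e0=[1,0,0] f→[0,0,3] g→[2,3] h→[1,2] k→[4,0,3]
  e1=[0,1,0] f→[4,3,0] g→[0,1] h→[4,2] k→[1,0,4]
  e2=[0,0,1] f→[2,0,3] g→[1,0] h→[2,3] k→[3,0,3]
result: (4 1 3; 0 0 0; 3 4 3)

Answer: (4 1 3; 0 0 0; 3 4 3)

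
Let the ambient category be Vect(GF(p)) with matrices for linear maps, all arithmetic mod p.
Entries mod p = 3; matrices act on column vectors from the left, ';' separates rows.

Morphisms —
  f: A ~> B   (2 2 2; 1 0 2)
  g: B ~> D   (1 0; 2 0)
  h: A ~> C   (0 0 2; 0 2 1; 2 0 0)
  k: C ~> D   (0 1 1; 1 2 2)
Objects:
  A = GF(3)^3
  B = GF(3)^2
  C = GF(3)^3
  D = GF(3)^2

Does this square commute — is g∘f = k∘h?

Path 1 = f;g:
  e0=⟨1,0,0⟩ f~>⟨2,1⟩ g~>⟨2,1⟩
  e1=⟨0,1,0⟩ f~>⟨2,0⟩ g~>⟨2,1⟩
  e2=⟨0,0,1⟩ f~>⟨2,2⟩ g~>⟨2,1⟩
  result₁ = (2 2 2; 1 1 1)
Path 2 = h;k:
  e0=⟨1,0,0⟩ h~>⟨0,0,2⟩ k~>⟨2,1⟩
  e1=⟨0,1,0⟩ h~>⟨0,2,0⟩ k~>⟨2,1⟩
  e2=⟨0,0,1⟩ h~>⟨2,1,0⟩ k~>⟨1,1⟩
  result₂ = (2 2 1; 1 1 1)
Equal? differ; not commutative

Answer: DOES NOT COMMUTE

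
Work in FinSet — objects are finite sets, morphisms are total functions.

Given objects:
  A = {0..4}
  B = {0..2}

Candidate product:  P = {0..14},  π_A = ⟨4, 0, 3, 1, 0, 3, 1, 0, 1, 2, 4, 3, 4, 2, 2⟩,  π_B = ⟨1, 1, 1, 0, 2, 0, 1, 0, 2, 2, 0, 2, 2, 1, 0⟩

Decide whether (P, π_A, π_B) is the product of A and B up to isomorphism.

|A|·|B| = 5·3 = 15;  |P| = 15
Check the pairing map k ↦ (π_A(k), π_B(k)):
  0 -> (4,1)
  1 -> (0,1)
  2 -> (3,1)
  3 -> (1,0)
  4 -> (0,2)
  5 -> (3,0)
  6 -> (1,1)
  7 -> (0,0)
  8 -> (1,2)
  9 -> (2,2)
  10 -> (4,0)
  11 -> (3,2)
  12 -> (4,2)
  13 -> (2,1)
  14 -> (2,0)
distinct pairs in image: 15 / 15 needed
  → bijection onto A×B; projections well-typed.

Answer: VALID PRODUCT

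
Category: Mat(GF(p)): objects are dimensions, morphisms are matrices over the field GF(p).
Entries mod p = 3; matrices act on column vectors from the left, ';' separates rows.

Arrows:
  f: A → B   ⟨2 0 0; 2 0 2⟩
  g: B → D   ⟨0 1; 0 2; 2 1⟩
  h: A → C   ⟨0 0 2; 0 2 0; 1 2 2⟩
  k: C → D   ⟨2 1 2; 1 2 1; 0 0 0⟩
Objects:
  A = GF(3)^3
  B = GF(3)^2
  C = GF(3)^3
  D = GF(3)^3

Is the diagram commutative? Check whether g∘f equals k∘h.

Answer: DOES NOT COMMUTE

Trace:
Path 1 = f;g:
  e0=⟨1,0,0⟩ f→⟨2,2⟩ g→⟨2,1,0⟩
  e1=⟨0,1,0⟩ f→⟨0,0⟩ g→⟨0,0,0⟩
  e2=⟨0,0,1⟩ f→⟨0,2⟩ g→⟨2,1,2⟩
  result₁ = ⟨2 0 2; 1 0 1; 0 0 2⟩
Path 2 = h;k:
  e0=⟨1,0,0⟩ h→⟨0,0,1⟩ k→⟨2,1,0⟩
  e1=⟨0,1,0⟩ h→⟨0,2,2⟩ k→⟨0,0,0⟩
  e2=⟨0,0,1⟩ h→⟨2,0,2⟩ k→⟨2,1,0⟩
  result₂ = ⟨2 0 2; 1 0 1; 0 0 0⟩
Equal? differ; not commutative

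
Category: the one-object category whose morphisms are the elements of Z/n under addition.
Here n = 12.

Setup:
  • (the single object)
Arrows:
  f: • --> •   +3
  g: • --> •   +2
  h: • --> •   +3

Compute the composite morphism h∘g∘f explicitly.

Answer: +8

Work:
  0 +3≡3 +2≡5 +3≡8  (mod 12)
result: +8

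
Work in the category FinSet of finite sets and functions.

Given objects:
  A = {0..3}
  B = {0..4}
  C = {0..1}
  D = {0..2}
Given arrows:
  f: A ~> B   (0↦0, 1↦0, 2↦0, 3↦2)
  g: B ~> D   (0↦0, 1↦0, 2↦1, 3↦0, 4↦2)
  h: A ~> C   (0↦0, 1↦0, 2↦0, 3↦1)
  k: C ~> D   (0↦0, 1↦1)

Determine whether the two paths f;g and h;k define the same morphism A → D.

Along f;g (path 1):
  0 f~>0 g~>0
  1 f~>0 g~>0
  2 f~>0 g~>0
  3 f~>2 g~>1
  composite₁ = (0↦0, 1↦0, 2↦0, 3↦1)
Along h;k (path 2):
  0 h~>0 k~>0
  1 h~>0 k~>0
  2 h~>0 k~>0
  3 h~>1 k~>1
  composite₂ = (0↦0, 1↦0, 2↦0, 3↦1)
Equal? YES — commutes

Answer: COMMUTES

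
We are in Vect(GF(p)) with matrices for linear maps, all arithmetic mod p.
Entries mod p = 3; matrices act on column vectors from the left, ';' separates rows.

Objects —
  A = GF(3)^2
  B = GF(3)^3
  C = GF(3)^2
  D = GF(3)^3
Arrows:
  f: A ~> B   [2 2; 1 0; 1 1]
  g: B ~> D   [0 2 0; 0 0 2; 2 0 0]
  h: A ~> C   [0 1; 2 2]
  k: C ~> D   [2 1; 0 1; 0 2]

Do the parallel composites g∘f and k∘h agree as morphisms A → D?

Answer: DOES NOT COMMUTE

Work:
1) trace f;g:
  e0=(1,0) f~>(2,1,1) g~>(2,2,1)
  e1=(0,1) f~>(2,0,1) g~>(0,2,1)
  result₁ = [2 0; 2 2; 1 1]
2) trace h;k:
  e0=(1,0) h~>(0,2) k~>(2,2,1)
  e1=(0,1) h~>(1,2) k~>(1,2,1)
  result₂ = [2 1; 2 2; 1 1]
Equal? NO — does not commute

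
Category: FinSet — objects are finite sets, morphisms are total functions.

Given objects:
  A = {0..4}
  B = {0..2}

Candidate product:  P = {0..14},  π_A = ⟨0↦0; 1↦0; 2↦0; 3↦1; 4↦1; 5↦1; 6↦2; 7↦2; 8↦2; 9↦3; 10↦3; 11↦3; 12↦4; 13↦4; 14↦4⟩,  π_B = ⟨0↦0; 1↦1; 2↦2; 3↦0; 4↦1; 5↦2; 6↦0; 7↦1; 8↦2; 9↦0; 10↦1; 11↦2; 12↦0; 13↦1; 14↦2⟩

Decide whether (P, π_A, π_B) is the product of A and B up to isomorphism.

|A|·|B| = 5·3 = 15;  |P| = 15
Check the pairing map k ↦ (π_A(k), π_B(k)):
  0 ↦ (0,0)
  1 ↦ (0,1)
  2 ↦ (0,2)
  3 ↦ (1,0)
  4 ↦ (1,1)
  5 ↦ (1,2)
  6 ↦ (2,0)
  7 ↦ (2,1)
  8 ↦ (2,2)
  9 ↦ (3,0)
  10 ↦ (3,1)
  11 ↦ (3,2)
  12 ↦ (4,0)
  13 ↦ (4,1)
  14 ↦ (4,2)
distinct pairs in image: 15 / 15 needed
  → bijection onto A×B; projections well-typed.

Answer: VALID PRODUCT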